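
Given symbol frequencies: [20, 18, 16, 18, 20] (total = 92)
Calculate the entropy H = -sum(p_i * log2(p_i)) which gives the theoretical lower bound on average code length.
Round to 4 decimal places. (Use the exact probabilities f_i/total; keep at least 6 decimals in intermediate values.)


Per-symbol terms -p_i * log2(p_i) with p_i = f_i/92:
  p = 20/92 = 0.217391: log2(p) = -2.201634, -p*log2(p) = 0.478616
  p = 18/92 = 0.195652: log2(p) = -2.353637, -p*log2(p) = 0.460494
  p = 16/92 = 0.173913: log2(p) = -2.523562, -p*log2(p) = 0.438880
  p = 18/92 = 0.195652: log2(p) = -2.353637, -p*log2(p) = 0.460494
  p = 20/92 = 0.217391: log2(p) = -2.201634, -p*log2(p) = 0.478616
H = 0.478616 + 0.460494 + 0.438880 + 0.460494 + 0.478616 = 2.317100

H = 2.3171 bits/symbol


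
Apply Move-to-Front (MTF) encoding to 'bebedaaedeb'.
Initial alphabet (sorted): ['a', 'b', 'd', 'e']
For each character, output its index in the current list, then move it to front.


MTF encoding:
'b': index 1 in ['a', 'b', 'd', 'e'] -> ['b', 'a', 'd', 'e']
'e': index 3 in ['b', 'a', 'd', 'e'] -> ['e', 'b', 'a', 'd']
'b': index 1 in ['e', 'b', 'a', 'd'] -> ['b', 'e', 'a', 'd']
'e': index 1 in ['b', 'e', 'a', 'd'] -> ['e', 'b', 'a', 'd']
'd': index 3 in ['e', 'b', 'a', 'd'] -> ['d', 'e', 'b', 'a']
'a': index 3 in ['d', 'e', 'b', 'a'] -> ['a', 'd', 'e', 'b']
'a': index 0 in ['a', 'd', 'e', 'b'] -> ['a', 'd', 'e', 'b']
'e': index 2 in ['a', 'd', 'e', 'b'] -> ['e', 'a', 'd', 'b']
'd': index 2 in ['e', 'a', 'd', 'b'] -> ['d', 'e', 'a', 'b']
'e': index 1 in ['d', 'e', 'a', 'b'] -> ['e', 'd', 'a', 'b']
'b': index 3 in ['e', 'd', 'a', 'b'] -> ['b', 'e', 'd', 'a']


Output: [1, 3, 1, 1, 3, 3, 0, 2, 2, 1, 3]


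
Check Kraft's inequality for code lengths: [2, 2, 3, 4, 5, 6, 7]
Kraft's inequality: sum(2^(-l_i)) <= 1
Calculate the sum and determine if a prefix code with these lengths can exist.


Sum = 2^(-2) + 2^(-2) + 2^(-3) + 2^(-4) + 2^(-5) + 2^(-6) + 2^(-7)
    = 0.25 + 0.25 + 0.125 + 0.0625 + 0.03125 + 0.015625 + 0.0078125
    = 95/128 = 0.7421875
Since 0.7421875 <= 1, Kraft's inequality IS satisfied.
A prefix code with these lengths CAN exist.

Kraft sum = 0.7421875. Satisfied.


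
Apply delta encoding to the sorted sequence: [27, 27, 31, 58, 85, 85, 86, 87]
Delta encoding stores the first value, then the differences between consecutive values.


First value: 27
Deltas:
  27 - 27 = 0
  31 - 27 = 4
  58 - 31 = 27
  85 - 58 = 27
  85 - 85 = 0
  86 - 85 = 1
  87 - 86 = 1


Delta encoded: [27, 0, 4, 27, 27, 0, 1, 1]


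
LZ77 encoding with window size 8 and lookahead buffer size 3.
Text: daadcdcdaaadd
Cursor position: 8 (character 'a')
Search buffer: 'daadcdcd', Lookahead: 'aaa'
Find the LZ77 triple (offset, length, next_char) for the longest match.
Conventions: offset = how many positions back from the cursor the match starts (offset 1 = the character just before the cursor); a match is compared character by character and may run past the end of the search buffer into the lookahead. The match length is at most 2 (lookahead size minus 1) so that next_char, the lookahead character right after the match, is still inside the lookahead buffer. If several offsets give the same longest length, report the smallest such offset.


Try each offset into the search buffer:
  offset=1 (pos 7, char 'd'): match length 0
  offset=2 (pos 6, char 'c'): match length 0
  offset=3 (pos 5, char 'd'): match length 0
  offset=4 (pos 4, char 'c'): match length 0
  offset=5 (pos 3, char 'd'): match length 0
  offset=6 (pos 2, char 'a'): match length 1
  offset=7 (pos 1, char 'a'): match length 2
  offset=8 (pos 0, char 'd'): match length 0
Longest match has length 2 at offset 7.
next_char = character at position 8 + 2 = 10 -> 'a'

Best match: offset=7, length=2 (matching 'aa' starting at position 1)
LZ77 triple: (7, 2, 'a')


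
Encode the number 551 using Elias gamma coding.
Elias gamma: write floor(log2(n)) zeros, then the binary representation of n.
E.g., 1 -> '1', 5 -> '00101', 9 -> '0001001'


num_bits = floor(log2(551)) + 1 = 10
leading_zeros = num_bits - 1 = 9
binary(551) = 1000100111

Elias gamma(551) = '000000000' + '1000100111' = 0000000001000100111 (19 bits)


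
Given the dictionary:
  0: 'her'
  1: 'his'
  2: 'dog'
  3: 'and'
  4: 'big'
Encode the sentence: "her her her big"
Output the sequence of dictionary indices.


Look up each word in the dictionary:
  'her' -> 0
  'her' -> 0
  'her' -> 0
  'big' -> 4

Encoded: [0, 0, 0, 4]


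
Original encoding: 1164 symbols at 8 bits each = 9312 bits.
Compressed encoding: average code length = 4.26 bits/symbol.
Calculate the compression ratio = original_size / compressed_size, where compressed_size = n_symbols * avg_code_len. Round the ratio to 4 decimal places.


original_size = n_symbols * orig_bits = 1164 * 8 = 9312 bits
compressed_size = n_symbols * avg_code_len = 1164 * 4.26 = 4958.64 bits
ratio = original_size / compressed_size = 9312 / 4958.64 = 1.8779

Compression ratio = 1.8779


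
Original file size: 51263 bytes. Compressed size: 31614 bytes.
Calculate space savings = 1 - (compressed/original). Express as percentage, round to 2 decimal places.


ratio = compressed/original = 31614/51263 = 0.616702
savings = 1 - ratio = 1 - 0.616702 = 0.383298
as a percentage: 0.383298 * 100 = 38.33%

Space savings = 1 - 31614/51263 = 38.33%


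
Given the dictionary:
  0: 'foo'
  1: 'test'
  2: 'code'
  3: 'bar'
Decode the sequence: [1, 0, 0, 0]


Look up each index in the dictionary:
  1 -> 'test'
  0 -> 'foo'
  0 -> 'foo'
  0 -> 'foo'

Decoded: "test foo foo foo"


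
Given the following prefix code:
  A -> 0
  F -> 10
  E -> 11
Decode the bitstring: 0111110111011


Decoding step by step:
Bits 0 -> A
Bits 11 -> E
Bits 11 -> E
Bits 10 -> F
Bits 11 -> E
Bits 10 -> F
Bits 11 -> E


Decoded message: AEEFEFE


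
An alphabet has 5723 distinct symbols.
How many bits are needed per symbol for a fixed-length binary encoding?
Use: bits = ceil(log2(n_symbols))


log2(5723) = 12.4826
Bracket: 2^12 = 4096 < 5723 <= 2^13 = 8192
So ceil(log2(5723)) = 13

bits = ceil(log2(5723)) = ceil(12.4826) = 13 bits


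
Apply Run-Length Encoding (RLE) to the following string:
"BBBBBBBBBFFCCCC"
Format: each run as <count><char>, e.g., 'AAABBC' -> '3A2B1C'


Scanning runs left to right:
  i=0: run of 'B' x 9 -> '9B'
  i=9: run of 'F' x 2 -> '2F'
  i=11: run of 'C' x 4 -> '4C'

RLE = 9B2F4C


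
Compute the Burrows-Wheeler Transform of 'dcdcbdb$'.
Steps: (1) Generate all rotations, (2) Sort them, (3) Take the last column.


Rotations (sorted):
  0: $dcdcbdb -> last char: b
  1: b$dcdcbd -> last char: d
  2: bdb$dcdc -> last char: c
  3: cbdb$dcd -> last char: d
  4: cdcbdb$d -> last char: d
  5: db$dcdcb -> last char: b
  6: dcbdb$dc -> last char: c
  7: dcdcbdb$ -> last char: $


BWT = bdcddbc$


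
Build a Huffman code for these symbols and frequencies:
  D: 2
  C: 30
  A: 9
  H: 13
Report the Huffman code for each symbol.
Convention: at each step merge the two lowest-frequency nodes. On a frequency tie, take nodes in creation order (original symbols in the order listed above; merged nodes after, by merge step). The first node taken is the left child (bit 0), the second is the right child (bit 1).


Huffman tree construction:
Step 1: Merge D(2) + A(9) = 11
Step 2: Merge (D+A)(11) + H(13) = 24
Step 3: Merge ((D+A)+H)(24) + C(30) = 54
Read each symbol's code off the tree from the root (left child = 0, right child = 1).

Codes:
  D: 000 (length 3)
  C: 1 (length 1)
  A: 001 (length 3)
  H: 01 (length 2)
Average code length: 89/54 = 1.6481 bits/symbol


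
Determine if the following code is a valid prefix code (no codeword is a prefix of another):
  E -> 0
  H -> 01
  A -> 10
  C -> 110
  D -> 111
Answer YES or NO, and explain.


Checking each pair (does one codeword prefix another?):
  E='0' vs H='01': prefix -- VIOLATION

NO -- this is NOT a valid prefix code. E (0) is a prefix of H (01).


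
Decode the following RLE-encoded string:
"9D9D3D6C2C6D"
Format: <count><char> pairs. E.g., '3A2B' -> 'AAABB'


Expanding each <count><char> pair:
  9D -> 'DDDDDDDDD'
  9D -> 'DDDDDDDDD'
  3D -> 'DDD'
  6C -> 'CCCCCC'
  2C -> 'CC'
  6D -> 'DDDDDD'

Decoded = DDDDDDDDDDDDDDDDDDDDDCCCCCCCCDDDDDD


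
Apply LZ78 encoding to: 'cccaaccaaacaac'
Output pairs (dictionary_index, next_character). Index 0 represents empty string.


LZ78 encoding steps:
Dictionary: {0: ''}
Step 1: w='' (idx 0), next='c' -> output (0, 'c'), add 'c' as idx 1
Step 2: w='c' (idx 1), next='c' -> output (1, 'c'), add 'cc' as idx 2
Step 3: w='' (idx 0), next='a' -> output (0, 'a'), add 'a' as idx 3
Step 4: w='a' (idx 3), next='c' -> output (3, 'c'), add 'ac' as idx 4
Step 5: w='c' (idx 1), next='a' -> output (1, 'a'), add 'ca' as idx 5
Step 6: w='a' (idx 3), next='a' -> output (3, 'a'), add 'aa' as idx 6
Step 7: w='ca' (idx 5), next='a' -> output (5, 'a'), add 'caa' as idx 7
Step 8: w='c' (idx 1), end of input -> output (1, '')


Encoded: [(0, 'c'), (1, 'c'), (0, 'a'), (3, 'c'), (1, 'a'), (3, 'a'), (5, 'a'), (1, '')]


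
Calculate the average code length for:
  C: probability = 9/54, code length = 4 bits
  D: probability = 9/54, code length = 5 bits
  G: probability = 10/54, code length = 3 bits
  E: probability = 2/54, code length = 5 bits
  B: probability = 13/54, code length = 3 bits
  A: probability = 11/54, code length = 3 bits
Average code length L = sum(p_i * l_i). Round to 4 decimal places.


Weighted contributions p_i * l_i:
  C: (9/54) * 4 = 36/54
  D: (9/54) * 5 = 45/54
  G: (10/54) * 3 = 30/54
  E: (2/54) * 5 = 10/54
  B: (13/54) * 3 = 39/54
  A: (11/54) * 3 = 33/54
Sum = (36 + 45 + 30 + 10 + 39 + 33)/54 = 193/54

L = 193/54 = 3.5741 bits/symbol


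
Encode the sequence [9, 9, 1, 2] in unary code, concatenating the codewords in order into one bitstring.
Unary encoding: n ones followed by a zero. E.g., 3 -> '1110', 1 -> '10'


Encode each number as n ones followed by a terminating 0:
  9 -> 1111111110 (10 bits)
  9 -> 1111111110 (10 bits)
  1 -> 10 (2 bits)
  2 -> 110 (3 bits)
Total length = 10 + 10 + 2 + 3 = 25 bits.

Unary([9, 9, 1, 2]) = 1111111110111111111010110 (25 bits)


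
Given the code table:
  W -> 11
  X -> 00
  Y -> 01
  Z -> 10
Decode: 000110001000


Decoding:
00 -> X
01 -> Y
10 -> Z
00 -> X
10 -> Z
00 -> X


Result: XYZXZX


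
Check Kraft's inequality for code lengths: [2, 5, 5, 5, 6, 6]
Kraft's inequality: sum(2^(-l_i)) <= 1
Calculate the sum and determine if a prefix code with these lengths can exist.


Sum = 2^(-2) + 2^(-5) + 2^(-5) + 2^(-5) + 2^(-6) + 2^(-6)
    = 0.25 + 0.03125 + 0.03125 + 0.03125 + 0.015625 + 0.015625
    = 24/64 = 0.375
Since 0.375 <= 1, Kraft's inequality IS satisfied.
A prefix code with these lengths CAN exist.

Kraft sum = 0.375. Satisfied.


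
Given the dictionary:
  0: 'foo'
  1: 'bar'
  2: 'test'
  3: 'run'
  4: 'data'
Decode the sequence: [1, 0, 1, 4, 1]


Look up each index in the dictionary:
  1 -> 'bar'
  0 -> 'foo'
  1 -> 'bar'
  4 -> 'data'
  1 -> 'bar'

Decoded: "bar foo bar data bar"


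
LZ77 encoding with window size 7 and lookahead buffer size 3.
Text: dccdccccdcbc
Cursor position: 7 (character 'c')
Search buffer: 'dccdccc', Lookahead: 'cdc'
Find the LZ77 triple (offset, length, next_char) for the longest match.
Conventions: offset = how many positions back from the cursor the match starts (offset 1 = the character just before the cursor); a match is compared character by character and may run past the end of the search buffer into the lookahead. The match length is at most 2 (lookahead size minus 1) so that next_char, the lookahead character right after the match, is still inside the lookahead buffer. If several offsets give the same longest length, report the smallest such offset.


Try each offset into the search buffer:
  offset=1 (pos 6, char 'c'): match length 1
  offset=2 (pos 5, char 'c'): match length 1
  offset=3 (pos 4, char 'c'): match length 1
  offset=4 (pos 3, char 'd'): match length 0
  offset=5 (pos 2, char 'c'): match length 2
  offset=6 (pos 1, char 'c'): match length 1
  offset=7 (pos 0, char 'd'): match length 0
Longest match has length 2 at offset 5.
next_char = character at position 7 + 2 = 9 -> 'c'

Best match: offset=5, length=2 (matching 'cd' starting at position 2)
LZ77 triple: (5, 2, 'c')


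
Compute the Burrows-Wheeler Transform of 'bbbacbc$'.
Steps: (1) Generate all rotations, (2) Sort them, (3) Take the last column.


Rotations (sorted):
  0: $bbbacbc -> last char: c
  1: acbc$bbb -> last char: b
  2: bacbc$bb -> last char: b
  3: bbacbc$b -> last char: b
  4: bbbacbc$ -> last char: $
  5: bc$bbbac -> last char: c
  6: c$bbbacb -> last char: b
  7: cbc$bbba -> last char: a


BWT = cbbb$cba


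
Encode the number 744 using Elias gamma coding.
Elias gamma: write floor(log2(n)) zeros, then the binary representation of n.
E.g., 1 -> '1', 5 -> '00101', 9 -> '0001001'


num_bits = floor(log2(744)) + 1 = 10
leading_zeros = num_bits - 1 = 9
binary(744) = 1011101000

Elias gamma(744) = '000000000' + '1011101000' = 0000000001011101000 (19 bits)


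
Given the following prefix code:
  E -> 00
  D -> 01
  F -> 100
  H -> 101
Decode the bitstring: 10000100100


Decoding step by step:
Bits 100 -> F
Bits 00 -> E
Bits 100 -> F
Bits 100 -> F


Decoded message: FEFF


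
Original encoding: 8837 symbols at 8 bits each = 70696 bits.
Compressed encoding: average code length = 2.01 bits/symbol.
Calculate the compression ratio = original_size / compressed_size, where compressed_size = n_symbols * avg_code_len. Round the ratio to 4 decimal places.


original_size = n_symbols * orig_bits = 8837 * 8 = 70696 bits
compressed_size = n_symbols * avg_code_len = 8837 * 2.01 = 17762.37 bits
ratio = original_size / compressed_size = 70696 / 17762.37 = 3.9801

Compression ratio = 3.9801


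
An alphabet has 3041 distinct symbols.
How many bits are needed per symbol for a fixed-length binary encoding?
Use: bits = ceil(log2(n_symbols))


log2(3041) = 11.5703
Bracket: 2^11 = 2048 < 3041 <= 2^12 = 4096
So ceil(log2(3041)) = 12

bits = ceil(log2(3041)) = ceil(11.5703) = 12 bits


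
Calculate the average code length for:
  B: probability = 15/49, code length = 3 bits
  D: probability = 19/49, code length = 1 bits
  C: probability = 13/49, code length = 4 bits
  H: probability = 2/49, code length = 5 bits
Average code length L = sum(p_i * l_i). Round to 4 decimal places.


Weighted contributions p_i * l_i:
  B: (15/49) * 3 = 45/49
  D: (19/49) * 1 = 19/49
  C: (13/49) * 4 = 52/49
  H: (2/49) * 5 = 10/49
Sum = (45 + 19 + 52 + 10)/49 = 126/49

L = 126/49 = 2.5714 bits/symbol


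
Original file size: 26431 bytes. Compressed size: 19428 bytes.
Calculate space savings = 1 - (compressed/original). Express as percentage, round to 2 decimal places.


ratio = compressed/original = 19428/26431 = 0.735046
savings = 1 - ratio = 1 - 0.735046 = 0.264954
as a percentage: 0.264954 * 100 = 26.5%

Space savings = 1 - 19428/26431 = 26.5%


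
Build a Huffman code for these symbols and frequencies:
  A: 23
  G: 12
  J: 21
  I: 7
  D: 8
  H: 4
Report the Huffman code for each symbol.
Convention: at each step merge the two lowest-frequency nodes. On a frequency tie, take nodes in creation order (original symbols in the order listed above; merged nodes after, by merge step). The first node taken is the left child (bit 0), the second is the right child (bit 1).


Huffman tree construction:
Step 1: Merge H(4) + I(7) = 11
Step 2: Merge D(8) + (H+I)(11) = 19
Step 3: Merge G(12) + (D+(H+I))(19) = 31
Step 4: Merge J(21) + A(23) = 44
Step 5: Merge (G+(D+(H+I)))(31) + (J+A)(44) = 75
Read each symbol's code off the tree from the root (left child = 0, right child = 1).

Codes:
  A: 11 (length 2)
  G: 00 (length 2)
  J: 10 (length 2)
  I: 0111 (length 4)
  D: 010 (length 3)
  H: 0110 (length 4)
Average code length: 180/75 = 2.4000 bits/symbol


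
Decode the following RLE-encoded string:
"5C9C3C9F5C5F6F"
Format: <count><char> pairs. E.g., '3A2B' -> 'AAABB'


Expanding each <count><char> pair:
  5C -> 'CCCCC'
  9C -> 'CCCCCCCCC'
  3C -> 'CCC'
  9F -> 'FFFFFFFFF'
  5C -> 'CCCCC'
  5F -> 'FFFFF'
  6F -> 'FFFFFF'

Decoded = CCCCCCCCCCCCCCCCCFFFFFFFFFCCCCCFFFFFFFFFFF


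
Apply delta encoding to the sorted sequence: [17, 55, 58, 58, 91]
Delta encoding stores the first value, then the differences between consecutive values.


First value: 17
Deltas:
  55 - 17 = 38
  58 - 55 = 3
  58 - 58 = 0
  91 - 58 = 33


Delta encoded: [17, 38, 3, 0, 33]


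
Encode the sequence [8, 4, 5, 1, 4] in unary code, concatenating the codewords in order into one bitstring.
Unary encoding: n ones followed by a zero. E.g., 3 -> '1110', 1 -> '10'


Encode each number as n ones followed by a terminating 0:
  8 -> 111111110 (9 bits)
  4 -> 11110 (5 bits)
  5 -> 111110 (6 bits)
  1 -> 10 (2 bits)
  4 -> 11110 (5 bits)
Total length = 9 + 5 + 6 + 2 + 5 = 27 bits.

Unary([8, 4, 5, 1, 4]) = 111111110111101111101011110 (27 bits)


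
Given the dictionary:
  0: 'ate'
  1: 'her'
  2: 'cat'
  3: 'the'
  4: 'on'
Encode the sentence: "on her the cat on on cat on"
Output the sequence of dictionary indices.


Look up each word in the dictionary:
  'on' -> 4
  'her' -> 1
  'the' -> 3
  'cat' -> 2
  'on' -> 4
  'on' -> 4
  'cat' -> 2
  'on' -> 4

Encoded: [4, 1, 3, 2, 4, 4, 2, 4]


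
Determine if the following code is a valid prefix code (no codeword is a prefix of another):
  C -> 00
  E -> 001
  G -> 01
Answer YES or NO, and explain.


Checking each pair (does one codeword prefix another?):
  C='00' vs E='001': prefix -- VIOLATION

NO -- this is NOT a valid prefix code. C (00) is a prefix of E (001).


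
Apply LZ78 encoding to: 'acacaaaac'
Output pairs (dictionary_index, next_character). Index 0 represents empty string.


LZ78 encoding steps:
Dictionary: {0: ''}
Step 1: w='' (idx 0), next='a' -> output (0, 'a'), add 'a' as idx 1
Step 2: w='' (idx 0), next='c' -> output (0, 'c'), add 'c' as idx 2
Step 3: w='a' (idx 1), next='c' -> output (1, 'c'), add 'ac' as idx 3
Step 4: w='a' (idx 1), next='a' -> output (1, 'a'), add 'aa' as idx 4
Step 5: w='aa' (idx 4), next='c' -> output (4, 'c'), add 'aac' as idx 5


Encoded: [(0, 'a'), (0, 'c'), (1, 'c'), (1, 'a'), (4, 'c')]


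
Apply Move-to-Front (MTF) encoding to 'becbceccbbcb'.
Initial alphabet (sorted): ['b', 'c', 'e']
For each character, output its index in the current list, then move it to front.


MTF encoding:
'b': index 0 in ['b', 'c', 'e'] -> ['b', 'c', 'e']
'e': index 2 in ['b', 'c', 'e'] -> ['e', 'b', 'c']
'c': index 2 in ['e', 'b', 'c'] -> ['c', 'e', 'b']
'b': index 2 in ['c', 'e', 'b'] -> ['b', 'c', 'e']
'c': index 1 in ['b', 'c', 'e'] -> ['c', 'b', 'e']
'e': index 2 in ['c', 'b', 'e'] -> ['e', 'c', 'b']
'c': index 1 in ['e', 'c', 'b'] -> ['c', 'e', 'b']
'c': index 0 in ['c', 'e', 'b'] -> ['c', 'e', 'b']
'b': index 2 in ['c', 'e', 'b'] -> ['b', 'c', 'e']
'b': index 0 in ['b', 'c', 'e'] -> ['b', 'c', 'e']
'c': index 1 in ['b', 'c', 'e'] -> ['c', 'b', 'e']
'b': index 1 in ['c', 'b', 'e'] -> ['b', 'c', 'e']


Output: [0, 2, 2, 2, 1, 2, 1, 0, 2, 0, 1, 1]


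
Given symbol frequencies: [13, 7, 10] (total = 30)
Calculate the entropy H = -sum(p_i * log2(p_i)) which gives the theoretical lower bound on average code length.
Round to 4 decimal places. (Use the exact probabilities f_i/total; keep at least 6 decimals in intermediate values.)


Per-symbol terms -p_i * log2(p_i) with p_i = f_i/30:
  p = 13/30 = 0.433333: log2(p) = -1.206451, -p*log2(p) = 0.522795
  p = 7/30 = 0.233333: log2(p) = -2.099536, -p*log2(p) = 0.489892
  p = 10/30 = 0.333333: log2(p) = -1.584963, -p*log2(p) = 0.528321
H = 0.522795 + 0.489892 + 0.528321 = 1.541008

H = 1.541 bits/symbol


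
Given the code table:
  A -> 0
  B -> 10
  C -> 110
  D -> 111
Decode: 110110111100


Decoding:
110 -> C
110 -> C
111 -> D
10 -> B
0 -> A


Result: CCDBA


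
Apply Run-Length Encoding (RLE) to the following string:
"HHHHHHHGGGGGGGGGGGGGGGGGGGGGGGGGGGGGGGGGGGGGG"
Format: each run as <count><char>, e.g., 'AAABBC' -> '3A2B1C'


Scanning runs left to right:
  i=0: run of 'H' x 7 -> '7H'
  i=7: run of 'G' x 38 -> '38G'

RLE = 7H38G


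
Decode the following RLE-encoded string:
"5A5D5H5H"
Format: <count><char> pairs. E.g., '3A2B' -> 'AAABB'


Expanding each <count><char> pair:
  5A -> 'AAAAA'
  5D -> 'DDDDD'
  5H -> 'HHHHH'
  5H -> 'HHHHH'

Decoded = AAAAADDDDDHHHHHHHHHH


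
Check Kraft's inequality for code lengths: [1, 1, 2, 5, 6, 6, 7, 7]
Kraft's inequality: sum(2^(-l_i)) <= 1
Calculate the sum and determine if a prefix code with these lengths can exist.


Sum = 2^(-1) + 2^(-1) + 2^(-2) + 2^(-5) + 2^(-6) + 2^(-6) + 2^(-7) + 2^(-7)
    = 0.5 + 0.5 + 0.25 + 0.03125 + 0.015625 + 0.015625 + 0.0078125 + 0.0078125
    = 170/128 = 1.328125
Since 1.328125 > 1, Kraft's inequality is NOT satisfied.
A prefix code with these lengths CANNOT exist.

Kraft sum = 1.328125. Not satisfied.


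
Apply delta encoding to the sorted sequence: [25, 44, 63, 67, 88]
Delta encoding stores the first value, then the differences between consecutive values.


First value: 25
Deltas:
  44 - 25 = 19
  63 - 44 = 19
  67 - 63 = 4
  88 - 67 = 21


Delta encoded: [25, 19, 19, 4, 21]


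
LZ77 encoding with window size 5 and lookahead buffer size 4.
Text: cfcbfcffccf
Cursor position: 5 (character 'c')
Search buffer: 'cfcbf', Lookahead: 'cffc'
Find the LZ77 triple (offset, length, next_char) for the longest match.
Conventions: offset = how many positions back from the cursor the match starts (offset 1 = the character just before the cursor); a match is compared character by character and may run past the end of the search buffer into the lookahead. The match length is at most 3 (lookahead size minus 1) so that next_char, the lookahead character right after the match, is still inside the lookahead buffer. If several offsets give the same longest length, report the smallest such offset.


Try each offset into the search buffer:
  offset=1 (pos 4, char 'f'): match length 0
  offset=2 (pos 3, char 'b'): match length 0
  offset=3 (pos 2, char 'c'): match length 1
  offset=4 (pos 1, char 'f'): match length 0
  offset=5 (pos 0, char 'c'): match length 2
Longest match has length 2 at offset 5.
next_char = character at position 5 + 2 = 7 -> 'f'

Best match: offset=5, length=2 (matching 'cf' starting at position 0)
LZ77 triple: (5, 2, 'f')


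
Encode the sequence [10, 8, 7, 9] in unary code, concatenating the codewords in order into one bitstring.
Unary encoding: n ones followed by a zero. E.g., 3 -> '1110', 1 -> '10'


Encode each number as n ones followed by a terminating 0:
  10 -> 11111111110 (11 bits)
  8 -> 111111110 (9 bits)
  7 -> 11111110 (8 bits)
  9 -> 1111111110 (10 bits)
Total length = 11 + 9 + 8 + 10 = 38 bits.

Unary([10, 8, 7, 9]) = 11111111110111111110111111101111111110 (38 bits)


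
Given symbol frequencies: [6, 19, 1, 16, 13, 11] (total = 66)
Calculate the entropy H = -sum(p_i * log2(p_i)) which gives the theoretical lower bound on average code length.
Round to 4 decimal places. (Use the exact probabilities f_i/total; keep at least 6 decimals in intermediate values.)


Per-symbol terms -p_i * log2(p_i) with p_i = f_i/66:
  p = 6/66 = 0.090909: log2(p) = -3.459432, -p*log2(p) = 0.314494
  p = 19/66 = 0.287879: log2(p) = -1.796467, -p*log2(p) = 0.517165
  p = 1/66 = 0.015152: log2(p) = -6.044394, -p*log2(p) = 0.091582
  p = 16/66 = 0.242424: log2(p) = -2.044394, -p*log2(p) = 0.495611
  p = 13/66 = 0.196970: log2(p) = -2.343954, -p*log2(p) = 0.461688
  p = 11/66 = 0.166667: log2(p) = -2.584963, -p*log2(p) = 0.430827
H = 0.314494 + 0.517165 + 0.091582 + 0.495611 + 0.461688 + 0.430827 = 2.311367

H = 2.3114 bits/symbol


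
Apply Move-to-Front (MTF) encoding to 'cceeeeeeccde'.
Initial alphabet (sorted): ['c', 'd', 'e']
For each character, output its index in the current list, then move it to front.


MTF encoding:
'c': index 0 in ['c', 'd', 'e'] -> ['c', 'd', 'e']
'c': index 0 in ['c', 'd', 'e'] -> ['c', 'd', 'e']
'e': index 2 in ['c', 'd', 'e'] -> ['e', 'c', 'd']
'e': index 0 in ['e', 'c', 'd'] -> ['e', 'c', 'd']
'e': index 0 in ['e', 'c', 'd'] -> ['e', 'c', 'd']
'e': index 0 in ['e', 'c', 'd'] -> ['e', 'c', 'd']
'e': index 0 in ['e', 'c', 'd'] -> ['e', 'c', 'd']
'e': index 0 in ['e', 'c', 'd'] -> ['e', 'c', 'd']
'c': index 1 in ['e', 'c', 'd'] -> ['c', 'e', 'd']
'c': index 0 in ['c', 'e', 'd'] -> ['c', 'e', 'd']
'd': index 2 in ['c', 'e', 'd'] -> ['d', 'c', 'e']
'e': index 2 in ['d', 'c', 'e'] -> ['e', 'd', 'c']


Output: [0, 0, 2, 0, 0, 0, 0, 0, 1, 0, 2, 2]


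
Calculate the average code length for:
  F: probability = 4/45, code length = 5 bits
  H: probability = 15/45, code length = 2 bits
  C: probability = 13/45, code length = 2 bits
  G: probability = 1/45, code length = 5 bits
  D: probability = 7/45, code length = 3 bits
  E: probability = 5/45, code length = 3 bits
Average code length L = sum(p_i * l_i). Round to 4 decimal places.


Weighted contributions p_i * l_i:
  F: (4/45) * 5 = 20/45
  H: (15/45) * 2 = 30/45
  C: (13/45) * 2 = 26/45
  G: (1/45) * 5 = 5/45
  D: (7/45) * 3 = 21/45
  E: (5/45) * 3 = 15/45
Sum = (20 + 30 + 26 + 5 + 21 + 15)/45 = 117/45

L = 117/45 = 2.6000 bits/symbol


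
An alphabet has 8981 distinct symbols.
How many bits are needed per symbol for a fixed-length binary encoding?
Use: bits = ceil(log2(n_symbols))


log2(8981) = 13.1327
Bracket: 2^13 = 8192 < 8981 <= 2^14 = 16384
So ceil(log2(8981)) = 14

bits = ceil(log2(8981)) = ceil(13.1327) = 14 bits


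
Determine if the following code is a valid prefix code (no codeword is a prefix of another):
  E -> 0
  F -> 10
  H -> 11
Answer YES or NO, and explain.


Checking each pair (does one codeword prefix another?):
  E='0' vs F='10': no prefix
  E='0' vs H='11': no prefix
  F='10' vs E='0': no prefix
  F='10' vs H='11': no prefix
  H='11' vs E='0': no prefix
  H='11' vs F='10': no prefix
No violation found over all pairs.

YES -- this is a valid prefix code. No codeword is a prefix of any other codeword.


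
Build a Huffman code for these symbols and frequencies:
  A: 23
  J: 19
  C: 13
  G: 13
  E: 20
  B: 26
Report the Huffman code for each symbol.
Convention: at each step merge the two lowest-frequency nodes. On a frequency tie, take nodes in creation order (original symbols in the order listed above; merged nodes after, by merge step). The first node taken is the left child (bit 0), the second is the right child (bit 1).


Huffman tree construction:
Step 1: Merge C(13) + G(13) = 26
Step 2: Merge J(19) + E(20) = 39
Step 3: Merge A(23) + B(26) = 49
Step 4: Merge (C+G)(26) + (J+E)(39) = 65
Step 5: Merge (A+B)(49) + ((C+G)+(J+E))(65) = 114
Read each symbol's code off the tree from the root (left child = 0, right child = 1).

Codes:
  A: 00 (length 2)
  J: 110 (length 3)
  C: 100 (length 3)
  G: 101 (length 3)
  E: 111 (length 3)
  B: 01 (length 2)
Average code length: 293/114 = 2.5702 bits/symbol


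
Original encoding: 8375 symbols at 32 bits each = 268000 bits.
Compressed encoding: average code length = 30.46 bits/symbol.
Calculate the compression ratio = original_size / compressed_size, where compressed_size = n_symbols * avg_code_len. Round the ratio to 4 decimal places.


original_size = n_symbols * orig_bits = 8375 * 32 = 268000 bits
compressed_size = n_symbols * avg_code_len = 8375 * 30.46 = 255102.5 bits
ratio = original_size / compressed_size = 268000 / 255102.5 = 1.0506

Compression ratio = 1.0506


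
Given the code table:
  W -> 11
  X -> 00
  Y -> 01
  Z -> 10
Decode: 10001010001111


Decoding:
10 -> Z
00 -> X
10 -> Z
10 -> Z
00 -> X
11 -> W
11 -> W


Result: ZXZZXWW


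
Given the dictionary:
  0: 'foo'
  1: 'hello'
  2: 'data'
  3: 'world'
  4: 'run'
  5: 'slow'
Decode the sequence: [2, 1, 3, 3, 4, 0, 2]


Look up each index in the dictionary:
  2 -> 'data'
  1 -> 'hello'
  3 -> 'world'
  3 -> 'world'
  4 -> 'run'
  0 -> 'foo'
  2 -> 'data'

Decoded: "data hello world world run foo data"


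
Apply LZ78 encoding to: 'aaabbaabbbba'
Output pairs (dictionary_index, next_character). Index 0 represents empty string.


LZ78 encoding steps:
Dictionary: {0: ''}
Step 1: w='' (idx 0), next='a' -> output (0, 'a'), add 'a' as idx 1
Step 2: w='a' (idx 1), next='a' -> output (1, 'a'), add 'aa' as idx 2
Step 3: w='' (idx 0), next='b' -> output (0, 'b'), add 'b' as idx 3
Step 4: w='b' (idx 3), next='a' -> output (3, 'a'), add 'ba' as idx 4
Step 5: w='a' (idx 1), next='b' -> output (1, 'b'), add 'ab' as idx 5
Step 6: w='b' (idx 3), next='b' -> output (3, 'b'), add 'bb' as idx 6
Step 7: w='ba' (idx 4), end of input -> output (4, '')


Encoded: [(0, 'a'), (1, 'a'), (0, 'b'), (3, 'a'), (1, 'b'), (3, 'b'), (4, '')]


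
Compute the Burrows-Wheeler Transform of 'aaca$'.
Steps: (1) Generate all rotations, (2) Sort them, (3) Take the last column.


Rotations (sorted):
  0: $aaca -> last char: a
  1: a$aac -> last char: c
  2: aaca$ -> last char: $
  3: aca$a -> last char: a
  4: ca$aa -> last char: a


BWT = ac$aa


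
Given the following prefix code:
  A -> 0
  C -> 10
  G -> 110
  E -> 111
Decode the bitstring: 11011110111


Decoding step by step:
Bits 110 -> G
Bits 111 -> E
Bits 10 -> C
Bits 111 -> E


Decoded message: GECE


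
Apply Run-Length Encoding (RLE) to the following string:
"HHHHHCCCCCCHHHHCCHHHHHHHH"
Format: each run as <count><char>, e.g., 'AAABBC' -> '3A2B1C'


Scanning runs left to right:
  i=0: run of 'H' x 5 -> '5H'
  i=5: run of 'C' x 6 -> '6C'
  i=11: run of 'H' x 4 -> '4H'
  i=15: run of 'C' x 2 -> '2C'
  i=17: run of 'H' x 8 -> '8H'

RLE = 5H6C4H2C8H


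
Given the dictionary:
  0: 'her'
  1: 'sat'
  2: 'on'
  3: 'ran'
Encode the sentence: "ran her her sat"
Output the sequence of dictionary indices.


Look up each word in the dictionary:
  'ran' -> 3
  'her' -> 0
  'her' -> 0
  'sat' -> 1

Encoded: [3, 0, 0, 1]


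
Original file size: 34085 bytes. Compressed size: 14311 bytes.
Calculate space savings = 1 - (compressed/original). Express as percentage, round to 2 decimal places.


ratio = compressed/original = 14311/34085 = 0.419862
savings = 1 - ratio = 1 - 0.419862 = 0.580138
as a percentage: 0.580138 * 100 = 58.01%

Space savings = 1 - 14311/34085 = 58.01%


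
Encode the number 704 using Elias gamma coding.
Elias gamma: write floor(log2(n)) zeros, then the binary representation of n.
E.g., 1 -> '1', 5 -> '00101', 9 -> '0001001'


num_bits = floor(log2(704)) + 1 = 10
leading_zeros = num_bits - 1 = 9
binary(704) = 1011000000

Elias gamma(704) = '000000000' + '1011000000' = 0000000001011000000 (19 bits)


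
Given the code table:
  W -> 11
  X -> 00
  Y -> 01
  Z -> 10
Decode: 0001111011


Decoding:
00 -> X
01 -> Y
11 -> W
10 -> Z
11 -> W


Result: XYWZW


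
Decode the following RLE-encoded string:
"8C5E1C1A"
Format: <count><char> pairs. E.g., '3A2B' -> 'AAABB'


Expanding each <count><char> pair:
  8C -> 'CCCCCCCC'
  5E -> 'EEEEE'
  1C -> 'C'
  1A -> 'A'

Decoded = CCCCCCCCEEEEECA


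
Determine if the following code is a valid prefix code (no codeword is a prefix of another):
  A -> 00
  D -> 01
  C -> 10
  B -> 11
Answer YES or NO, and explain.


Checking each pair (does one codeword prefix another?):
  A='00' vs D='01': no prefix
  A='00' vs C='10': no prefix
  A='00' vs B='11': no prefix
  D='01' vs A='00': no prefix
  D='01' vs C='10': no prefix
  D='01' vs B='11': no prefix
  C='10' vs A='00': no prefix
  C='10' vs D='01': no prefix
  C='10' vs B='11': no prefix
  B='11' vs A='00': no prefix
  B='11' vs D='01': no prefix
  B='11' vs C='10': no prefix
No violation found over all pairs.

YES -- this is a valid prefix code. No codeword is a prefix of any other codeword.


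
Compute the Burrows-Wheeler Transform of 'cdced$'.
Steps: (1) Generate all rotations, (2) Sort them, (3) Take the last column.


Rotations (sorted):
  0: $cdced -> last char: d
  1: cdced$ -> last char: $
  2: ced$cd -> last char: d
  3: d$cdce -> last char: e
  4: dced$c -> last char: c
  5: ed$cdc -> last char: c


BWT = d$decc


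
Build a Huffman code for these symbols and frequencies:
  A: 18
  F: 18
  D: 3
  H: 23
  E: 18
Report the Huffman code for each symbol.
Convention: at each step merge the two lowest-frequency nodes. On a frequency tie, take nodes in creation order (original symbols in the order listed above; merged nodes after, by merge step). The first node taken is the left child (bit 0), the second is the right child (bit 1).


Huffman tree construction:
Step 1: Merge D(3) + A(18) = 21
Step 2: Merge F(18) + E(18) = 36
Step 3: Merge (D+A)(21) + H(23) = 44
Step 4: Merge (F+E)(36) + ((D+A)+H)(44) = 80
Read each symbol's code off the tree from the root (left child = 0, right child = 1).

Codes:
  A: 101 (length 3)
  F: 00 (length 2)
  D: 100 (length 3)
  H: 11 (length 2)
  E: 01 (length 2)
Average code length: 181/80 = 2.2625 bits/symbol


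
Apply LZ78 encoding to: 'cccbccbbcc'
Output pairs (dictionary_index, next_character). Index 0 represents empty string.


LZ78 encoding steps:
Dictionary: {0: ''}
Step 1: w='' (idx 0), next='c' -> output (0, 'c'), add 'c' as idx 1
Step 2: w='c' (idx 1), next='c' -> output (1, 'c'), add 'cc' as idx 2
Step 3: w='' (idx 0), next='b' -> output (0, 'b'), add 'b' as idx 3
Step 4: w='cc' (idx 2), next='b' -> output (2, 'b'), add 'ccb' as idx 4
Step 5: w='b' (idx 3), next='c' -> output (3, 'c'), add 'bc' as idx 5
Step 6: w='c' (idx 1), end of input -> output (1, '')


Encoded: [(0, 'c'), (1, 'c'), (0, 'b'), (2, 'b'), (3, 'c'), (1, '')]


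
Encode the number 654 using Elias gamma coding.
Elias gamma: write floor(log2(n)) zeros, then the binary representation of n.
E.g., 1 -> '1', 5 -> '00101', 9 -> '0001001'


num_bits = floor(log2(654)) + 1 = 10
leading_zeros = num_bits - 1 = 9
binary(654) = 1010001110

Elias gamma(654) = '000000000' + '1010001110' = 0000000001010001110 (19 bits)


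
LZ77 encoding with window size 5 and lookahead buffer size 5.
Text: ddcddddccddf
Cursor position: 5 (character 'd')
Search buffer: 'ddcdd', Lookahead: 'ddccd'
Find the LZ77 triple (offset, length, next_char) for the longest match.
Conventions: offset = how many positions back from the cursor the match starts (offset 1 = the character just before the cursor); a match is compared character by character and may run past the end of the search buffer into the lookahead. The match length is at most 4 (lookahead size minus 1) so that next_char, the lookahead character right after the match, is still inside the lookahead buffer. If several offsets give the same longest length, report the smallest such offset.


Try each offset into the search buffer:
  offset=1 (pos 4, char 'd'): match length 2
  offset=2 (pos 3, char 'd'): match length 2
  offset=3 (pos 2, char 'c'): match length 0
  offset=4 (pos 1, char 'd'): match length 1
  offset=5 (pos 0, char 'd'): match length 3
Longest match has length 3 at offset 5.
next_char = character at position 5 + 3 = 8 -> 'c'

Best match: offset=5, length=3 (matching 'ddc' starting at position 0)
LZ77 triple: (5, 3, 'c')


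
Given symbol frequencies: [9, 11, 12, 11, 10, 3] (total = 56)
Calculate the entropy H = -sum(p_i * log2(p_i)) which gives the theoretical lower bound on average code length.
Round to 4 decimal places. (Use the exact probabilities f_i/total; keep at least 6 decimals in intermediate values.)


Per-symbol terms -p_i * log2(p_i) with p_i = f_i/56:
  p = 9/56 = 0.160714: log2(p) = -2.637430, -p*log2(p) = 0.423873
  p = 11/56 = 0.196429: log2(p) = -2.347923, -p*log2(p) = 0.461199
  p = 12/56 = 0.214286: log2(p) = -2.222392, -p*log2(p) = 0.476227
  p = 11/56 = 0.196429: log2(p) = -2.347923, -p*log2(p) = 0.461199
  p = 10/56 = 0.178571: log2(p) = -2.485427, -p*log2(p) = 0.443826
  p = 3/56 = 0.053571: log2(p) = -4.222392, -p*log2(p) = 0.226200
H = 0.423873 + 0.461199 + 0.476227 + 0.461199 + 0.443826 + 0.226200 = 2.492524

H = 2.4925 bits/symbol


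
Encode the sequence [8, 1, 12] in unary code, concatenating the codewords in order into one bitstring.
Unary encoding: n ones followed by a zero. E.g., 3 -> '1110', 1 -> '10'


Encode each number as n ones followed by a terminating 0:
  8 -> 111111110 (9 bits)
  1 -> 10 (2 bits)
  12 -> 1111111111110 (13 bits)
Total length = 9 + 2 + 13 = 24 bits.

Unary([8, 1, 12]) = 111111110101111111111110 (24 bits)


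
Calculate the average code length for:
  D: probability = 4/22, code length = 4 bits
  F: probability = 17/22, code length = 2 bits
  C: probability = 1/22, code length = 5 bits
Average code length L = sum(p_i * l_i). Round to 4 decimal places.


Weighted contributions p_i * l_i:
  D: (4/22) * 4 = 16/22
  F: (17/22) * 2 = 34/22
  C: (1/22) * 5 = 5/22
Sum = (16 + 34 + 5)/22 = 55/22

L = 55/22 = 2.5000 bits/symbol


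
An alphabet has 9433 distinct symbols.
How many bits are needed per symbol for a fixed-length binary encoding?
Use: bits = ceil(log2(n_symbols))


log2(9433) = 13.2035
Bracket: 2^13 = 8192 < 9433 <= 2^14 = 16384
So ceil(log2(9433)) = 14

bits = ceil(log2(9433)) = ceil(13.2035) = 14 bits


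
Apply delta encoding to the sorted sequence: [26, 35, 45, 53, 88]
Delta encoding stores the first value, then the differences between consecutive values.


First value: 26
Deltas:
  35 - 26 = 9
  45 - 35 = 10
  53 - 45 = 8
  88 - 53 = 35


Delta encoded: [26, 9, 10, 8, 35]


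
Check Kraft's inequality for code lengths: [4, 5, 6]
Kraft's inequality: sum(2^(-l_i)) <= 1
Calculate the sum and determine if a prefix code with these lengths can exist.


Sum = 2^(-4) + 2^(-5) + 2^(-6)
    = 0.0625 + 0.03125 + 0.015625
    = 7/64 = 0.109375
Since 0.109375 <= 1, Kraft's inequality IS satisfied.
A prefix code with these lengths CAN exist.

Kraft sum = 0.109375. Satisfied.


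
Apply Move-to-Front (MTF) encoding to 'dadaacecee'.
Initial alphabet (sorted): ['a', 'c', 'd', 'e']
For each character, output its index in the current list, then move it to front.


MTF encoding:
'd': index 2 in ['a', 'c', 'd', 'e'] -> ['d', 'a', 'c', 'e']
'a': index 1 in ['d', 'a', 'c', 'e'] -> ['a', 'd', 'c', 'e']
'd': index 1 in ['a', 'd', 'c', 'e'] -> ['d', 'a', 'c', 'e']
'a': index 1 in ['d', 'a', 'c', 'e'] -> ['a', 'd', 'c', 'e']
'a': index 0 in ['a', 'd', 'c', 'e'] -> ['a', 'd', 'c', 'e']
'c': index 2 in ['a', 'd', 'c', 'e'] -> ['c', 'a', 'd', 'e']
'e': index 3 in ['c', 'a', 'd', 'e'] -> ['e', 'c', 'a', 'd']
'c': index 1 in ['e', 'c', 'a', 'd'] -> ['c', 'e', 'a', 'd']
'e': index 1 in ['c', 'e', 'a', 'd'] -> ['e', 'c', 'a', 'd']
'e': index 0 in ['e', 'c', 'a', 'd'] -> ['e', 'c', 'a', 'd']


Output: [2, 1, 1, 1, 0, 2, 3, 1, 1, 0]


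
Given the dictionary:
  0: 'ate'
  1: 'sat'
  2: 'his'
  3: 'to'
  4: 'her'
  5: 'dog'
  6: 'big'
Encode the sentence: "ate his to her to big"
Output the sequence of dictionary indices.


Look up each word in the dictionary:
  'ate' -> 0
  'his' -> 2
  'to' -> 3
  'her' -> 4
  'to' -> 3
  'big' -> 6

Encoded: [0, 2, 3, 4, 3, 6]


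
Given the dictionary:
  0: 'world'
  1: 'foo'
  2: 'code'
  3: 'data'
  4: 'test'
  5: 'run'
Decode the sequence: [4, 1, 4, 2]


Look up each index in the dictionary:
  4 -> 'test'
  1 -> 'foo'
  4 -> 'test'
  2 -> 'code'

Decoded: "test foo test code"


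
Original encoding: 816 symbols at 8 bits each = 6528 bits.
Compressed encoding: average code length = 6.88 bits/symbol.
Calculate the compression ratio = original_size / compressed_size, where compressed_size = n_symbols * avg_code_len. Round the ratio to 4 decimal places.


original_size = n_symbols * orig_bits = 816 * 8 = 6528 bits
compressed_size = n_symbols * avg_code_len = 816 * 6.88 = 5614.08 bits
ratio = original_size / compressed_size = 6528 / 5614.08 = 1.1628

Compression ratio = 1.1628


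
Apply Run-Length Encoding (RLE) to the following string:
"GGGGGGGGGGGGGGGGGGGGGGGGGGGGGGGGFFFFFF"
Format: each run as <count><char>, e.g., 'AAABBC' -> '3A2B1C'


Scanning runs left to right:
  i=0: run of 'G' x 32 -> '32G'
  i=32: run of 'F' x 6 -> '6F'

RLE = 32G6F


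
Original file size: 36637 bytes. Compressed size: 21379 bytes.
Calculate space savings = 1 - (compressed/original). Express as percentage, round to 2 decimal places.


ratio = compressed/original = 21379/36637 = 0.583536
savings = 1 - ratio = 1 - 0.583536 = 0.416464
as a percentage: 0.416464 * 100 = 41.65%

Space savings = 1 - 21379/36637 = 41.65%
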